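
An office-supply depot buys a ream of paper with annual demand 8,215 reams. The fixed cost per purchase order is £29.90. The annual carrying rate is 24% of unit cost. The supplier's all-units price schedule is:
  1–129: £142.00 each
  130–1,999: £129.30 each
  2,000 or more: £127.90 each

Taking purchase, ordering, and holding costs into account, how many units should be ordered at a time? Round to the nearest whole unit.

Holding cost per unit per year at price C is H = 0.24·C.
Candidates are each tier's EOQ (if it falls in that tier) and each price-break quantity.
EOQ at £142.00 = 120.1 (feasible in tier 1): TC = 8,215×£142.00 + (8,215/120.1)×29.9 + (120.1/2)×0.24×£142.00 = £1,170,621.70.
EOQ at £129.30 = 125.8 < 130, so use break Q=130: TC = 8,215×£129.30 + (8,215/130.0)×29.9 + (130.0/2)×0.24×£129.30 = £1,066,106.03.
EOQ at £127.90 = 126.5 < 2000, so use break Q=2000: TC = 8,215×£127.90 + (8,215/2000.0)×29.9 + (2000.0/2)×0.24×£127.90 = £1,081,517.31.
Lowest total cost is £1,066,106.03 at Q = 130.0.

Q* ≈ 130 reams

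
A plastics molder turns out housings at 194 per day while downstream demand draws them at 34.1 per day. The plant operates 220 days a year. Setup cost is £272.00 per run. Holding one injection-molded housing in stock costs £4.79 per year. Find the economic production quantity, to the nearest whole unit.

Q* ≈ 1,017 housings

Annual demand D = 34.1 × 220 = 7,502.
Production build-up factor (1 − d/p) = 1 − 34.1/194 = 0.8242.
Q* = √(2DS / (H(1 − d/p))) = √(2 × 7,502 × 272 / (4.79 × 0.8242)).
= √(4,081,088 / 3.948) ≈ 1016.709.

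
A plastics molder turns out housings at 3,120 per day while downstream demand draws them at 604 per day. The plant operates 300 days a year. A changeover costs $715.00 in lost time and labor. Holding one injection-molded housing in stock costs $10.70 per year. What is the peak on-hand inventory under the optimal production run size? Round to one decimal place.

I_max ≈ 4,419.1 housings

Annual demand D = 604 × 300 = 181,200.
Production build-up factor (1 − d/p) = 1 − 604/3,120 = 0.8064.
Q* = √(2DS / (H(1 − d/p))) = √(2 × 181,200 × 715 / (10.7 × 0.8064)).
= √(259,116,000 / 8.6286) ≈ 5479.958.
Maximum inventory = Q*(1 − d/p) = 5479.958 × 0.8064 ≈ 4419.094.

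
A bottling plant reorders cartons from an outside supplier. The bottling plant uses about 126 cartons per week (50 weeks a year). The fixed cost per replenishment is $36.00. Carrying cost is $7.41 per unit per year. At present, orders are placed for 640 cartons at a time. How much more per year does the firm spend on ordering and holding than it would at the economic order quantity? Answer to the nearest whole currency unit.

Annual demand D = 126 × 50 = 6,300.
EOQ = √(2DS/H) = √(2 × 6,300 × 36 / 7.41) ≈ 247.42.
Cost at Q* = (D/Q*)S + (Q*/2)H = √(2DSH) ≈ $1,833.35.
Cost at Q = 640: (6,300/640)×36 + (640/2)×7.41 = $354.38 + $2,371.20 = $2,725.57.
Excess = $2,725.57 − $1,833.35 = $892.22.

Extra cost ≈ $892 per year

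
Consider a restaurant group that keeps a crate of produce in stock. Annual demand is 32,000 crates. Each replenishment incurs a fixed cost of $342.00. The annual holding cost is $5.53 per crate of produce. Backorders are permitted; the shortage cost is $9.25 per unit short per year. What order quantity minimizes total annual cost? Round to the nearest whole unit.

Q* ≈ 2,515 crates

With planned backorders, Q* = √(2DS/H) · √((H+B)/B).
√(2DS/H) = √(2 × 32,000 × 342 / 5.53) = 1989.484.
√((H+B)/B) = √((5.53+9.25)/9.25) = 1.2641.
Q* ≈ 2514.820.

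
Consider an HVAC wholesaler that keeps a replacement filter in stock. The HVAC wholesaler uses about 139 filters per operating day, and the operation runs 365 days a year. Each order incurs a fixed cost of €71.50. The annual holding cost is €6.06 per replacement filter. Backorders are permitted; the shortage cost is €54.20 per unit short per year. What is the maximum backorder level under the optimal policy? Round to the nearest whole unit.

Annual demand D = 139 × 365 = 50,735.
With planned backorders, Q* = √(2DS/H) · √((H+B)/B).
√(2DS/H) = √(2 × 50,735 × 71.5 / 6.06) = 1094.172.
√((H+B)/B) = √((6.06+54.2)/54.2) = 1.0544.
Q* ≈ 1153.720.
S* = Q* · H/(H+B) = 1153.720 × 6.06/60.26 ≈ 116.023.

S* ≈ 116 filters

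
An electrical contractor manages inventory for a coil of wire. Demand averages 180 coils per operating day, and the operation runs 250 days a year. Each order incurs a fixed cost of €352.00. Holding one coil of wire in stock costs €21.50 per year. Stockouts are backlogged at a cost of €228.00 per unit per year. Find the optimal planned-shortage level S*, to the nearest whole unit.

S* ≈ 109 coils

Annual demand D = 180 × 250 = 45,000.
With planned backorders, Q* = √(2DS/H) · √((H+B)/B).
√(2DS/H) = √(2 × 45,000 × 352 / 21.5) = 1213.873.
√((H+B)/B) = √((21.5+228)/228) = 1.0461.
Q* ≈ 1269.817.
S* = Q* · H/(H+B) = 1269.817 × 21.5/249.5 ≈ 109.423.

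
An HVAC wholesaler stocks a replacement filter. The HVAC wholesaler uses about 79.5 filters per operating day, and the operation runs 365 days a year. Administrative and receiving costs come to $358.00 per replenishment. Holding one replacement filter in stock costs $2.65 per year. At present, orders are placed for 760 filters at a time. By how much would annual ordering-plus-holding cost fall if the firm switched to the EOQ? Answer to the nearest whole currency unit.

Extra cost ≈ $7,256 per year

Annual demand D = 79.5 × 365 = 29,017.5.
EOQ = √(2DS/H) = √(2 × 29,017.5 × 358 / 2.65) ≈ 2800.04.
Cost at Q* = (D/Q*)S + (Q*/2)H = √(2DSH) ≈ $7,420.09.
Cost at Q = 760: (29,017.5/760)×358 + (760/2)×2.65 = $13,668.77 + $1,007.00 = $14,675.77.
Excess = $14,675.77 − $7,420.09 = $7,255.68.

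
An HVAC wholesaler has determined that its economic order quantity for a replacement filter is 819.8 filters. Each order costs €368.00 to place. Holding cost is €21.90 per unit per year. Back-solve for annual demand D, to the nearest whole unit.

D ≈ 19,998 filters per year

Squaring Q* = √(2DS/H) gives Q*² = 2DS/H.
From Q* = √(2DS/H): D = Q*²H / (2S) = 819.8² × 21.9 / (2 × 368) = 19997.796.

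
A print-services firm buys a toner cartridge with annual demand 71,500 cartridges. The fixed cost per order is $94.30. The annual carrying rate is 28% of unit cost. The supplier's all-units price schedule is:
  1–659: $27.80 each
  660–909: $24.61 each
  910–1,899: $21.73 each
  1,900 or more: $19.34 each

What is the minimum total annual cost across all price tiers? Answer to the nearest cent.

Holding cost per unit per year at price C is H = 0.28·C.
Candidates are each tier's EOQ (if it falls in that tier) and each price-break quantity.
Tier 1 ($27.80): EOQ = 1316.2 exceeds tier's upper bound 659, so this tier is dominated.
Tier 2 ($24.61): EOQ = 1398.9 exceeds tier's upper bound 909, so this tier is dominated.
EOQ at $21.73 = 1488.7 (feasible in tier 3): TC = 71,500×$21.73 + (71,500/1488.7)×94.3 + (1488.7/2)×0.28×$21.73 = $1,562,753.01.
EOQ at $19.34 = 1578.0 < 1900, so use break Q=1900: TC = 71,500×$19.34 + (71,500/1900.0)×94.3 + (1900.0/2)×0.28×$19.34 = $1,391,503.10.
Lowest total cost among the candidates is at Q = 1900.0.

TC* ≈ $1,391,503.10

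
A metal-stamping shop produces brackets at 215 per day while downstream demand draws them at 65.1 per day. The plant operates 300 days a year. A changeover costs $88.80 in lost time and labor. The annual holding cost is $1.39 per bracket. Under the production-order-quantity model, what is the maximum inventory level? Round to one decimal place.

I_max ≈ 1,319.0 brackets

Annual demand D = 65.1 × 300 = 19,530.
Production build-up factor (1 − d/p) = 1 − 65.1/215 = 0.6972.
Q* = √(2DS / (H(1 − d/p))) = √(2 × 19,530 × 88.8 / (1.39 × 0.6972)).
= √(3,468,528 / 0.9691) ≈ 1891.837.
Maximum inventory = Q*(1 − d/p) = 1891.837 × 0.6972 ≈ 1319.006.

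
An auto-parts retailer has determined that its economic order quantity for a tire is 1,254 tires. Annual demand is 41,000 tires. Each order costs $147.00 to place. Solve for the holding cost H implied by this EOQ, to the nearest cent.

H ≈ $7.67

The basic EOQ model gives Q* = √(2DS/H); rearrange for the unknown.
From Q* = √(2DS/H): H = 2DS / Q*² = 2 × 41,000 × 147 / 1,254² = 7.6654.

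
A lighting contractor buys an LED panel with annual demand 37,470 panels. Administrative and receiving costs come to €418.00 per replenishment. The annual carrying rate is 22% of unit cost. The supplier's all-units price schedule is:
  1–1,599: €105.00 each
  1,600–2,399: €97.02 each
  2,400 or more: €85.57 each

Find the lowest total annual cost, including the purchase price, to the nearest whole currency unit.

TC* ≈ €3,235,424

Holding cost per unit per year at price C is H = 0.22·C.
For each price level, check whether its EOQ is feasible; otherwise the best quantity at that price is the breakpoint.
EOQ at €105.00 = 1164.5 (feasible in tier 1): TC = 37,470×€105.00 + (37,470/1164.5)×418 + (1164.5/2)×0.22×€105.00 = €3,961,249.92.
EOQ at €97.02 = 1211.4 < 1600, so use break Q=1600: TC = 37,470×€97.02 + (37,470/1600.0)×418 + (1600.0/2)×0.22×€97.02 = €3,662,203.96.
EOQ at €85.57 = 1290.0 < 2400, so use break Q=2400: TC = 37,470×€85.57 + (37,470/2400.0)×418 + (2400.0/2)×0.22×€85.57 = €3,235,424.40.
Lowest total cost among the candidates is at Q = 2400.0.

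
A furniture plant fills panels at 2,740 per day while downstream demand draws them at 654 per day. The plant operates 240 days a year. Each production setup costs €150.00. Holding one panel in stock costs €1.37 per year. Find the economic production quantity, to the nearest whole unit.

Q* ≈ 6,719 panels

Annual demand D = 654 × 240 = 156,960.
Production build-up factor (1 − d/p) = 1 − 654/2,740 = 0.7613.
Q* = √(2DS / (H(1 − d/p))) = √(2 × 156,960 × 150 / (1.37 × 0.7613)).
= √(47,088,000 / 1.043) ≈ 6719.129.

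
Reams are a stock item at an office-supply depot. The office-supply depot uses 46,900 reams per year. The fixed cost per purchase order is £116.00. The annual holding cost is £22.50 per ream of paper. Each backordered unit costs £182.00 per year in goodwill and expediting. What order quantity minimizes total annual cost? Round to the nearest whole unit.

With planned backorders, Q* = √(2DS/H) · √((H+B)/B).
√(2DS/H) = √(2 × 46,900 × 116 / 22.5) = 695.407.
√((H+B)/B) = √((22.5+182)/182) = 1.0600.
Q* ≈ 737.140.

Q* ≈ 737 reams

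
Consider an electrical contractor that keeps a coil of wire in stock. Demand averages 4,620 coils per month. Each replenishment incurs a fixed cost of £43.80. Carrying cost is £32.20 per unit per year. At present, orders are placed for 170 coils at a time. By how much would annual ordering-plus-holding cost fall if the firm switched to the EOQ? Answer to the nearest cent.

Extra cost ≈ £4,515.73 per year

Annual demand D = 4,620 × 12 = 55,440.
EOQ = √(2DS/H) = √(2 × 55,440 × 43.8 / 32.2) ≈ 388.36.
Cost at Q* = (D/Q*)S + (Q*/2)H = √(2DSH) ≈ £12,505.23.
Cost at Q = 170: (55,440/170)×43.8 + (170/2)×32.2 = £14,283.95 + £2,737.00 = £17,020.95.
Excess = £17,020.95 − £12,505.23 = £4,515.73.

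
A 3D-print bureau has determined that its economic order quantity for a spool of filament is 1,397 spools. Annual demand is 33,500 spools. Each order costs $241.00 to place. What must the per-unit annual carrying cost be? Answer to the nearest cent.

The basic EOQ model gives Q* = √(2DS/H); rearrange for the unknown.
From Q* = √(2DS/H): H = 2DS / Q*² = 2 × 33,500 × 241 / 1,397² = 8.2737.

H ≈ $8.27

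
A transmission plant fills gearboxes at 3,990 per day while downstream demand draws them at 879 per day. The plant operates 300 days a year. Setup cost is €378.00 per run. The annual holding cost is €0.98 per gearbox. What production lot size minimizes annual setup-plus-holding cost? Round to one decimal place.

Q* ≈ 16,152.5 gearboxes

Annual demand D = 879 × 300 = 263,700.
Production build-up factor (1 − d/p) = 1 − 879/3,990 = 0.7797.
Q* = √(2DS / (H(1 − d/p))) = √(2 × 263,700 × 378 / (0.98 × 0.7797)).
= √(199,357,200 / 0.7641) ≈ 16152.486.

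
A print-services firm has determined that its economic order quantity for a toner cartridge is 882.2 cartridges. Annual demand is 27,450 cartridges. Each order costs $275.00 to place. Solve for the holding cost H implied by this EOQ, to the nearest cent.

H ≈ $19.40

Invert the EOQ relation Q*² = 2DS/H.
From Q* = √(2DS/H): H = 2DS / Q*² = 2 × 27,450 × 275 / 882.2² = 19.3986.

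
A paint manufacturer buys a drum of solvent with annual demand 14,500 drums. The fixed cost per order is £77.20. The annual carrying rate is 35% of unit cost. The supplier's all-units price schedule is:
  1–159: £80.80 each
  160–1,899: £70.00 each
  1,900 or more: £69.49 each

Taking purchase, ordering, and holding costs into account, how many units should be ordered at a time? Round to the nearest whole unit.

Holding cost per unit per year at price C is H = 0.35·C.
For each price level, check whether its EOQ is feasible; otherwise the best quantity at that price is the breakpoint.
Tier 1 (£80.80): EOQ = 281.4 exceeds tier's upper bound 159, so this tier is dominated.
EOQ at £70.00 = 302.3 (feasible in tier 2): TC = 14,500×£70.00 + (14,500/302.3)×77.2 + (302.3/2)×0.35×£70.00 = £1,022,406.12.
EOQ at £69.49 = 303.4 < 1900, so use break Q=1900: TC = 14,500×£69.49 + (14,500/1900.0)×77.2 + (1900.0/2)×0.35×£69.49 = £1,031,299.58.
Lowest total cost is £1,022,406.12 at Q = 302.3.

Q* ≈ 302 drums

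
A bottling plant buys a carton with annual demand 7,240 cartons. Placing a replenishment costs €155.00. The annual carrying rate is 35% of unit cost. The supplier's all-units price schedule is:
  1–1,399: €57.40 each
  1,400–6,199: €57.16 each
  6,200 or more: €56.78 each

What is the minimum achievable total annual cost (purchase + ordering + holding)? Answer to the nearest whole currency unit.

Holding cost per unit per year at price C is H = 0.35·C.
Evaluate total cost at each tier's feasible EOQ or, if the EOQ is below the tier, at the tier's minimum quantity.
EOQ at €57.40 = 334.2 (feasible in tier 1): TC = 7,240×€57.40 + (7,240/334.2)×155 + (334.2/2)×0.35×€57.40 = €422,290.91.
EOQ at €57.16 = 334.9 < 1400, so use break Q=1400: TC = 7,240×€57.16 + (7,240/1400.0)×155 + (1400.0/2)×0.35×€57.16 = €428,644.17.
EOQ at €56.78 = 336.1 < 6200, so use break Q=6200: TC = 7,240×€56.78 + (7,240/6200.0)×155 + (6200.0/2)×0.35×€56.78 = €472,874.50.
Lowest total cost among the candidates is at Q = 334.2.

TC* ≈ €422,291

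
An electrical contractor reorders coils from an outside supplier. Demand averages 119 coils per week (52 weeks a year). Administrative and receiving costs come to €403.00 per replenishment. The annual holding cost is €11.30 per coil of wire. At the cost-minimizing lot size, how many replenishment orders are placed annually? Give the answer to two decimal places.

N ≈ 9.31 orders per year

Annual demand D = 119 × 52 = 6,188.
EOQ = √(2DS/H) = √(2 × 6,188 × 403 / 11.3) ≈ 664.36.
Orders per year = D / Q* = 6,188 / 664.36 ≈ 9.314.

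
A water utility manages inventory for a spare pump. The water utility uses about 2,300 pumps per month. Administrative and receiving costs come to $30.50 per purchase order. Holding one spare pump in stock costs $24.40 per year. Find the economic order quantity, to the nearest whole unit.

Q* ≈ 263 pumps

Annual demand D = 2,300 × 12 = 27,600.
EOQ = √(2DS / H) = √(2 × 27,600 × 30.5 / 24.4).
= √(1,683,600 / 24.4) = √69,000 ≈ 262.679.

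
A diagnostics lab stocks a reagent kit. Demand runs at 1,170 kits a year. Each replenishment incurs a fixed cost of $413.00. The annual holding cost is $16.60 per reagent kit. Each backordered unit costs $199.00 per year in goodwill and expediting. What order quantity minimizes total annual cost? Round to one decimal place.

Q* ≈ 251.1 kits

With planned backorders, Q* = √(2DS/H) · √((H+B)/B).
√(2DS/H) = √(2 × 1,170 × 413 / 16.6) = 241.284.
√((H+B)/B) = √((16.6+199)/199) = 1.0409.
Q* ≈ 251.146.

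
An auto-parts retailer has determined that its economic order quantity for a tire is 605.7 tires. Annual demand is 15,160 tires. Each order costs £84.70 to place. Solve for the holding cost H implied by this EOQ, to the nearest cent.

Squaring Q* = √(2DS/H) gives Q*² = 2DS/H.
From Q* = √(2DS/H): H = 2DS / Q*² = 2 × 15,160 × 84.7 / 605.7² = 7.0000.

H ≈ £7.00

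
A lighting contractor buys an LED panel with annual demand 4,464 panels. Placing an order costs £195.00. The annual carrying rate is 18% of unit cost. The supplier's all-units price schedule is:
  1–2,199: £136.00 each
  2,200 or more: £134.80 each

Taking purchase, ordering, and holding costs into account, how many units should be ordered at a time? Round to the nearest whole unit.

Q* ≈ 267 panels

Holding cost per unit per year at price C is H = 0.18·C.
Candidates are each tier's EOQ (if it falls in that tier) and each price-break quantity.
EOQ at £136.00 = 266.7 (feasible in tier 1): TC = 4,464×£136.00 + (4,464/266.7)×195 + (266.7/2)×0.18×£136.00 = £613,632.30.
EOQ at £134.80 = 267.9 < 2200, so use break Q=2200: TC = 4,464×£134.80 + (4,464/2200.0)×195 + (2200.0/2)×0.18×£134.80 = £628,833.27.
Lowest total cost is £613,632.30 at Q = 266.7.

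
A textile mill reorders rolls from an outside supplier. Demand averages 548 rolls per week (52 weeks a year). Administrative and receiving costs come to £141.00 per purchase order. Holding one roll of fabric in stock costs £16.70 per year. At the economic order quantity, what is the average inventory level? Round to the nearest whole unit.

Annual demand D = 548 × 52 = 28,496.
Q* = √(2DS/H) = √(2 × 28,496 × 141 / 16.7) ≈ 693.68.
Average inventory = Q*/2 ≈ 693.68 / 2 = 346.839.

Average inventory ≈ 347 rolls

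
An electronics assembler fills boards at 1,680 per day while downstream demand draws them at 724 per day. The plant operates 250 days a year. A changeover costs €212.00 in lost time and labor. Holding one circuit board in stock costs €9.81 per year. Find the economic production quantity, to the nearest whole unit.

Annual demand D = 724 × 250 = 181,000.
Production build-up factor (1 − d/p) = 1 − 724/1,680 = 0.5690.
Q* = √(2DS / (H(1 − d/p))) = √(2 × 181,000 × 212 / (9.81 × 0.5690)).
= √(76,744,000 / 5.5824) ≈ 3707.775.

Q* ≈ 3,708 boards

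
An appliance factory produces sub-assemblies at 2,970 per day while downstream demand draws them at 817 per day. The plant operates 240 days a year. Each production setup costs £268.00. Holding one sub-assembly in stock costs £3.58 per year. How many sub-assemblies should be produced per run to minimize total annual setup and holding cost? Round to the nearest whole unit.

Annual demand D = 817 × 240 = 196,080.
Production build-up factor (1 − d/p) = 1 − 817/2,970 = 0.7249.
Q* = √(2DS / (H(1 − d/p))) = √(2 × 196,080 × 268 / (3.58 × 0.7249)).
= √(105,098,880 / 2.5952) ≈ 6363.759.

Q* ≈ 6,364 sub-assemblies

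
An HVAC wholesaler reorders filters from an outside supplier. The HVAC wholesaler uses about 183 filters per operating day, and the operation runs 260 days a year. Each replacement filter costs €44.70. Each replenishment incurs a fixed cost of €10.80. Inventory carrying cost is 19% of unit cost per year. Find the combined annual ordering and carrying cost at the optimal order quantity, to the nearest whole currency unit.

Annual demand D = 183 × 260 = 47,580.
Holding cost H = 0.19 × €44.70 = €8.4930 per unit per year.
The optimal lot size = √(2DS/H) = √(2 × 47,580 × 10.8 / 8.493) ≈ 347.86.
At the optimum the two cost components are equal, so total cost = 2·(Q*/2)H = Q*·H.
Minimum total = √(2DSH) = √(2 × 47,580 × 10.8 × 8.493) ≈ 2954.402.

TC* ≈ €2,954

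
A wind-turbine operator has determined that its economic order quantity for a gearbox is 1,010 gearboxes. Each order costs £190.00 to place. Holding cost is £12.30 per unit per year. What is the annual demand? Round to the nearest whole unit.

D ≈ 33,019 gearboxes per year

The basic EOQ model gives Q* = √(2DS/H); rearrange for the unknown.
From Q* = √(2DS/H): D = Q*²H / (2S) = 1,010² × 12.3 / (2 × 190) = 33019.026.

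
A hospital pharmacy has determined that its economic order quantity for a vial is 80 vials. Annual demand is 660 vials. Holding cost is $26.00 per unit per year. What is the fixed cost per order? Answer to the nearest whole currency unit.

S ≈ $126

Invert the EOQ relation Q*² = 2DS/H.
From Q* = √(2DS/H): S = Q*²H / (2D) = 80² × 26 / (2 × 660) = 126.0606.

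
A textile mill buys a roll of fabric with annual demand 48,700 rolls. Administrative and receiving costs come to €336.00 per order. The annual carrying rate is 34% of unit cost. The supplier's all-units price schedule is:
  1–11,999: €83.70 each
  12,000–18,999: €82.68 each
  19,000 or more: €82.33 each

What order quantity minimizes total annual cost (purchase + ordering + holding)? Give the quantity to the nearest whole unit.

Holding cost per unit per year at price C is H = 0.34·C.
Candidates are each tier's EOQ (if it falls in that tier) and each price-break quantity.
EOQ at €83.70 = 1072.4 (feasible in tier 1): TC = 48,700×€83.70 + (48,700/1072.4)×336 + (1072.4/2)×0.34×€83.70 = €4,106,707.67.
EOQ at €82.68 = 1079.0 < 12000, so use break Q=12000: TC = 48,700×€82.68 + (48,700/12000.0)×336 + (12000.0/2)×0.34×€82.68 = €4,196,546.80.
EOQ at €82.33 = 1081.3 < 19000, so use break Q=19000: TC = 48,700×€82.33 + (48,700/19000.0)×336 + (19000.0/2)×0.34×€82.33 = €4,276,258.12.
Lowest total cost is €4,106,707.67 at Q = 1072.4.

Q* ≈ 1,072 rolls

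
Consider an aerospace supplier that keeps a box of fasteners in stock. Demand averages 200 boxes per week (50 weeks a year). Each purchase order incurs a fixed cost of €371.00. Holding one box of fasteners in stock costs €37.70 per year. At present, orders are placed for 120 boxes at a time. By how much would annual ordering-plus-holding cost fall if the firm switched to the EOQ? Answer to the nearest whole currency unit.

Extra cost ≈ €16,453 per year

Annual demand D = 200 × 50 = 10,000.
EOQ = √(2DS/H) = √(2 × 10,000 × 371 / 37.7) ≈ 443.64.
Cost at Q* = (D/Q*)S + (Q*/2)H = √(2DSH) ≈ €16,725.25.
Cost at Q = 120: (10,000/120)×371 + (120/2)×37.7 = €30,916.67 + €2,262.00 = €33,178.67.
Excess = €33,178.67 − €16,725.25 = €16,453.42.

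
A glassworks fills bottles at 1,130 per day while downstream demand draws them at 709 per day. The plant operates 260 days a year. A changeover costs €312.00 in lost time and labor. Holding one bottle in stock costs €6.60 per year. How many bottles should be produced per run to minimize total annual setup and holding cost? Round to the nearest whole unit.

Q* ≈ 6,840 bottles

Annual demand D = 709 × 260 = 184,340.
Production build-up factor (1 − d/p) = 1 − 709/1,130 = 0.3726.
Q* = √(2DS / (H(1 − d/p))) = √(2 × 184,340 × 312 / (6.6 × 0.3726)).
= √(115,028,160 / 2.4589) ≈ 6839.562.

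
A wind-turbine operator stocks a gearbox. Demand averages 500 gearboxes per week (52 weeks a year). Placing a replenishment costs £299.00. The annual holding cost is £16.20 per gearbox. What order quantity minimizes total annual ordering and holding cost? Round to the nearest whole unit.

Annual demand D = 500 × 52 = 26,000.
EOQ = √(2DS / H) = √(2 × 26,000 × 299 / 16.2).
= √(15,548,000 / 16.2) = √959,753.0864 ≈ 979.670.

Q* ≈ 980 gearboxes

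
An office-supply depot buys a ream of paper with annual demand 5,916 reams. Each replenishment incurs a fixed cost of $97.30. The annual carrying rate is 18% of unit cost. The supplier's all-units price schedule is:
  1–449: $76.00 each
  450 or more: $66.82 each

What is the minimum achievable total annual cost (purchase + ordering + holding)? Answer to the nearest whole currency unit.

Holding cost per unit per year at price C is H = 0.18·C.
Evaluate total cost at each tier's feasible EOQ or, if the EOQ is below the tier, at the tier's minimum quantity.
EOQ at $76.00 = 290.1 (feasible in tier 1): TC = 5,916×$76.00 + (5,916/290.1)×97.3 + (290.1/2)×0.18×$76.00 = $453,584.52.
EOQ at $66.82 = 309.4 < 450, so use break Q=450: TC = 5,916×$66.82 + (5,916/450.0)×97.3 + (450.0/2)×0.18×$66.82 = $399,292.50.
Lowest total cost among the candidates is at Q = 450.0.

TC* ≈ $399,293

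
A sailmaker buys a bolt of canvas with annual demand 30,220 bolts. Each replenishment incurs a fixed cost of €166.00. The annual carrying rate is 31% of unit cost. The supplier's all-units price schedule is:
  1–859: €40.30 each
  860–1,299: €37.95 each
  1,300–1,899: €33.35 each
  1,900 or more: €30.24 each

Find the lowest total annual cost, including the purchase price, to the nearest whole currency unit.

Holding cost per unit per year at price C is H = 0.31·C.
Evaluate total cost at each tier's feasible EOQ or, if the EOQ is below the tier, at the tier's minimum quantity.
Tier 1 (€40.30): EOQ = 896.2 exceeds tier's upper bound 859, so this tier is dominated.
EOQ at €37.95 = 923.5 (feasible in tier 2): TC = 30,220×€37.95 + (30,220/923.5)×166 + (923.5/2)×0.31×€37.95 = €1,157,713.33.
EOQ at €33.35 = 985.1 < 1300, so use break Q=1300: TC = 30,220×€33.35 + (30,220/1300.0)×166 + (1300.0/2)×0.31×€33.35 = €1,018,415.89.
EOQ at €30.24 = 1034.5 < 1900, so use break Q=1900: TC = 30,220×€30.24 + (30,220/1900.0)×166 + (1900.0/2)×0.31×€30.24 = €925,398.75.
Lowest total cost among the candidates is at Q = 1900.0.

TC* ≈ €925,399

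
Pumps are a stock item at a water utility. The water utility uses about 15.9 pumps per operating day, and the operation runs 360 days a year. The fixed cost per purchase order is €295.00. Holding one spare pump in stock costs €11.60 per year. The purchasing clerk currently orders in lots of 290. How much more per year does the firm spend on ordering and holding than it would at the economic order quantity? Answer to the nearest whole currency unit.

Annual demand D = 15.9 × 360 = 5,724.
EOQ = √(2DS/H) = √(2 × 5,724 × 295 / 11.6) ≈ 539.57.
Cost at Q* = (D/Q*)S + (Q*/2)H = √(2DSH) ≈ €6,259.00.
Cost at Q = 290: (5,724/290)×295 + (290/2)×11.6 = €5,822.69 + €1,682.00 = €7,504.69.
Excess = €7,504.69 − €6,259.00 = €1,245.69.

Extra cost ≈ €1,246 per year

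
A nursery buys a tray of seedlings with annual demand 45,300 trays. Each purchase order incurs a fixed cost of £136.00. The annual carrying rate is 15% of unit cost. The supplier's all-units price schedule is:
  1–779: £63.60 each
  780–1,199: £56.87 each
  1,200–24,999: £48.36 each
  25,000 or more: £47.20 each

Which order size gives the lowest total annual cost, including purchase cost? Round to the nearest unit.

Q* ≈ 1,303 trays

Holding cost per unit per year at price C is H = 0.15·C.
For each price level, check whether its EOQ is feasible; otherwise the best quantity at that price is the breakpoint.
Tier 1 (£63.60): EOQ = 1136.5 exceeds tier's upper bound 779, so this tier is dominated.
Tier 2 (£56.87): EOQ = 1201.8 exceeds tier's upper bound 1199, so this tier is dominated.
EOQ at £48.36 = 1303.3 (feasible in tier 3): TC = 45,300×£48.36 + (45,300/1303.3)×136 + (1303.3/2)×0.15×£48.36 = £2,200,162.15.
EOQ at £47.20 = 1319.2 < 25000, so use break Q=25000: TC = 45,300×£47.20 + (45,300/25000.0)×136 + (25000.0/2)×0.15×£47.20 = £2,226,906.43.
Lowest total cost is £2,200,162.15 at Q = 1303.3.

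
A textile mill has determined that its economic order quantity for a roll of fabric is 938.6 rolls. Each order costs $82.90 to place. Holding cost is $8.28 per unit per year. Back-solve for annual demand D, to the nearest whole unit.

The basic EOQ model gives Q* = √(2DS/H); rearrange for the unknown.
From Q* = √(2DS/H): D = Q*²H / (2S) = 938.6² × 8.28 / (2 × 82.9) = 43995.364.

D ≈ 43,995 rolls per year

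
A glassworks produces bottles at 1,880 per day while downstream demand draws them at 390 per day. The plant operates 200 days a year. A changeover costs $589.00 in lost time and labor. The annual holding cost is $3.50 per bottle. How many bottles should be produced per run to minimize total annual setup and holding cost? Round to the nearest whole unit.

Annual demand D = 390 × 200 = 78,000.
Production build-up factor (1 − d/p) = 1 − 390/1,880 = 0.7926.
Q* = √(2DS / (H(1 − d/p))) = √(2 × 78,000 × 589 / (3.5 × 0.7926)).
= √(91,884,000 / 2.7739) ≈ 5755.350.

Q* ≈ 5,755 bottles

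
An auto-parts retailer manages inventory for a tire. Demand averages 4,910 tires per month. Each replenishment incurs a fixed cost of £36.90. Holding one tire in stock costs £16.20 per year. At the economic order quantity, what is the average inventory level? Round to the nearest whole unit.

Annual demand D = 4,910 × 12 = 58,920.
Q* = √(2DS/H) = √(2 × 58,920 × 36.9 / 16.2) ≈ 518.09.
Average inventory = Q*/2 ≈ 518.09 / 2 = 259.043.

Average inventory ≈ 259 tires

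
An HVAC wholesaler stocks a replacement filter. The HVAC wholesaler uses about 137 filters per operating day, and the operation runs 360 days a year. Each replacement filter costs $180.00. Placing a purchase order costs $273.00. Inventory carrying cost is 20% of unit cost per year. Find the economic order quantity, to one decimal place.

Q* ≈ 864.9 filters

Annual demand D = 137 × 360 = 49,320.
Holding cost H = 0.20 × $180.00 = $36.0000 per unit per year.
EOQ = √(2DS / H) = √(2 × 49,320 × 273 / 36).
= √(26,928,720 / 36) = √748,020 ≈ 864.881.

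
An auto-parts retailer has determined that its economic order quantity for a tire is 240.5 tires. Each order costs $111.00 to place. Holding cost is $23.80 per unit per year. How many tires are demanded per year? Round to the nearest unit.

Squaring Q* = √(2DS/H) gives Q*² = 2DS/H.
From Q* = √(2DS/H): D = Q*²H / (2S) = 240.5² × 23.8 / (2 × 111) = 6200.892.

D ≈ 6,201 tires per year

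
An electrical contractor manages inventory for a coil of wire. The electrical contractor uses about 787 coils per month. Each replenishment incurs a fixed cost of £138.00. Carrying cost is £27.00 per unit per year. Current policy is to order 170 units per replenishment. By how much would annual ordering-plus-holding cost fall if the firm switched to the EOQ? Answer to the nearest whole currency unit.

Extra cost ≈ £1,572 per year

Annual demand D = 787 × 12 = 9,444.
EOQ = √(2DS/H) = √(2 × 9,444 × 138 / 27) ≈ 310.71.
Cost at Q* = (D/Q*)S + (Q*/2)H = √(2DSH) ≈ £8,389.08.
Cost at Q = 170: (9,444/170)×138 + (170/2)×27 = £7,666.31 + £2,295.00 = £9,961.31.
Excess = £9,961.31 − £8,389.08 = £1,572.22.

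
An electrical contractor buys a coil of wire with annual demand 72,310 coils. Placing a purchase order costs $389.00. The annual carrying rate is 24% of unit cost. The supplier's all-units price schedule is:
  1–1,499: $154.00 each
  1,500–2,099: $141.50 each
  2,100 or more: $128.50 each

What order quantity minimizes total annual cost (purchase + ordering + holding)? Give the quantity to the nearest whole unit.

Q* ≈ 2,100 coils

Holding cost per unit per year at price C is H = 0.24·C.
For each price level, check whether its EOQ is feasible; otherwise the best quantity at that price is the breakpoint.
EOQ at $154.00 = 1233.7 (feasible in tier 1): TC = 72,310×$154.00 + (72,310/1233.7)×389 + (1233.7/2)×0.24×$154.00 = $11,181,338.96.
EOQ at $141.50 = 1287.1 < 1500, so use break Q=1500: TC = 72,310×$141.50 + (72,310/1500.0)×389 + (1500.0/2)×0.24×$141.50 = $10,276,087.39.
EOQ at $128.50 = 1350.6 < 2100, so use break Q=2100: TC = 72,310×$128.50 + (72,310/2100.0)×389 + (2100.0/2)×0.24×$128.50 = $9,337,611.57.
Lowest total cost is $9,337,611.57 at Q = 2100.0.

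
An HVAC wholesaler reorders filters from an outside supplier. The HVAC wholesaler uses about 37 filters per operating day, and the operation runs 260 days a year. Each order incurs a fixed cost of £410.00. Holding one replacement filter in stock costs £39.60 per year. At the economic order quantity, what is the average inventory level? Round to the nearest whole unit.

Average inventory ≈ 223 filters

Annual demand D = 37 × 260 = 9,620.
The optimal lot size = √(2DS/H) = √(2 × 9,620 × 410 / 39.6) ≈ 446.32.
Average inventory = Q*/2 ≈ 446.32 / 2 = 223.160.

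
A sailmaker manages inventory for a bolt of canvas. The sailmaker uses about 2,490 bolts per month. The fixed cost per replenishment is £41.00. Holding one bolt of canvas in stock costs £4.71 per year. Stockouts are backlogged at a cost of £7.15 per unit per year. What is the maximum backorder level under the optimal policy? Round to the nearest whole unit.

Annual demand D = 2,490 × 12 = 29,880.
With planned backorders, Q* = √(2DS/H) · √((H+B)/B).
√(2DS/H) = √(2 × 29,880 × 41 / 4.71) = 721.252.
√((H+B)/B) = √((4.71+7.15)/7.15) = 1.2879.
Q* ≈ 928.915.
S* = Q* · H/(H+B) = 928.915 × 4.71/11.86 ≈ 368.903.

S* ≈ 369 bolts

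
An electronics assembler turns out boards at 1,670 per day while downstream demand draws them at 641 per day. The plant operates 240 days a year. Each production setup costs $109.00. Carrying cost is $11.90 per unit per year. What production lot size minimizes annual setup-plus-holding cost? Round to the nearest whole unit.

Q* ≈ 2,139 boards

Annual demand D = 641 × 240 = 153,840.
Production build-up factor (1 − d/p) = 1 − 641/1,670 = 0.6162.
Q* = √(2DS / (H(1 − d/p))) = √(2 × 153,840 × 109 / (11.9 × 0.6162)).
= √(33,537,120 / 7.3324) ≈ 2138.651.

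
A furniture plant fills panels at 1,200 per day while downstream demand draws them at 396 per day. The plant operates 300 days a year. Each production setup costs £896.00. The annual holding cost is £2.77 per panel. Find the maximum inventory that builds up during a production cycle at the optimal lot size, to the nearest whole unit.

Annual demand D = 396 × 300 = 118,800.
Production build-up factor (1 − d/p) = 1 − 396/1,200 = 0.6700.
Q* = √(2DS / (H(1 − d/p))) = √(2 × 118,800 × 896 / (2.77 × 0.6700)).
= √(212,889,600 / 1.8559) ≈ 10710.258.
Maximum inventory = Q*(1 − d/p) = 10710.258 × 0.6700 ≈ 7175.873.

I_max ≈ 7,176 panels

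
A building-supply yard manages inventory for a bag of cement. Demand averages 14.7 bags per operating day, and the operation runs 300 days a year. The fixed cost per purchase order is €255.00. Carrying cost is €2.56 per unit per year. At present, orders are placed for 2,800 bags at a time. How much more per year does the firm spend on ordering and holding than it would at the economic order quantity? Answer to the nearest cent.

Annual demand D = 14.7 × 300 = 4,410.
EOQ = √(2DS/H) = √(2 × 4,410 × 255 / 2.56) ≈ 937.31.
Cost at Q* = (D/Q*)S + (Q*/2)H = √(2DSH) ≈ €2,399.52.
Cost at Q = 2,800: (4,410/2,800)×255 + (2,800/2)×2.56 = €401.62 + €3,584.00 = €3,985.62.
Excess = €3,985.62 − €2,399.52 = €1,586.11.

Extra cost ≈ €1,586.11 per year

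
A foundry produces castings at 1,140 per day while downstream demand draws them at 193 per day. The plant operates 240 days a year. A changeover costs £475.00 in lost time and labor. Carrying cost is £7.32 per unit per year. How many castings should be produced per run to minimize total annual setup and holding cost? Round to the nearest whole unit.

Annual demand D = 193 × 240 = 46,320.
Production build-up factor (1 − d/p) = 1 − 193/1,140 = 0.8307.
Q* = √(2DS / (H(1 − d/p))) = √(2 × 46,320 × 475 / (7.32 × 0.8307)).
= √(44,004,000 / 6.0807) ≈ 2690.097.

Q* ≈ 2,690 castings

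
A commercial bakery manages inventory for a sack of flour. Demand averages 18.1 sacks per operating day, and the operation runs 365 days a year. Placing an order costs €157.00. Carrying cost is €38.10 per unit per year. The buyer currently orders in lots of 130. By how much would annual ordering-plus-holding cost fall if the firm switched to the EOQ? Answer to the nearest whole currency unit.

Extra cost ≈ €1,565 per year

Annual demand D = 18.1 × 365 = 6,606.5.
EOQ = √(2DS/H) = √(2 × 6,606.5 × 157 / 38.1) ≈ 233.34.
Cost at Q* = (D/Q*)S + (Q*/2)H = √(2DSH) ≈ €8,890.23.
Cost at Q = 130: (6,606.5/130)×157 + (130/2)×38.1 = €7,978.62 + €2,476.50 = €10,455.12.
Excess = €10,455.12 − €8,890.23 = €1,564.89.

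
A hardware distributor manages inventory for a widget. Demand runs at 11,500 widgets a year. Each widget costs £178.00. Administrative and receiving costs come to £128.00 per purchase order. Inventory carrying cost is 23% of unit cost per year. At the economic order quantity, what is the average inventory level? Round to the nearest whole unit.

Holding cost H = 0.23 × £178.00 = £40.9400 per unit per year.
Q* = √(2DS/H) = √(2 × 11,500 × 128 / 40.94) ≈ 268.16.
Average inventory = Q*/2 ≈ 268.16 / 2 = 134.080.

Average inventory ≈ 134 widgets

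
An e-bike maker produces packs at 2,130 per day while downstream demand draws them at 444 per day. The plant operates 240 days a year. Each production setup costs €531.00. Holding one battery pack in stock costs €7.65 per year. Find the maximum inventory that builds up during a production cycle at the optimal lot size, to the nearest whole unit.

I_max ≈ 3,422 packs

Annual demand D = 444 × 240 = 106,560.
Production build-up factor (1 − d/p) = 1 − 444/2,130 = 0.7915.
Q* = √(2DS / (H(1 − d/p))) = √(2 × 106,560 × 531 / (7.65 × 0.7915)).
= √(113,166,720 / 6.0554) ≈ 4323.044.
Maximum inventory = Q*(1 − d/p) = 4323.044 × 0.7915 ≈ 3421.902.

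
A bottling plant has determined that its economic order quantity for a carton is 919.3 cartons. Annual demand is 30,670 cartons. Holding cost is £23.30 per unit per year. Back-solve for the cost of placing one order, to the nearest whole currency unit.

S ≈ £321

The basic EOQ model gives Q* = √(2DS/H); rearrange for the unknown.
From Q* = √(2DS/H): S = Q*²H / (2D) = 919.3² × 23.3 / (2 × 30,670) = 321.0160.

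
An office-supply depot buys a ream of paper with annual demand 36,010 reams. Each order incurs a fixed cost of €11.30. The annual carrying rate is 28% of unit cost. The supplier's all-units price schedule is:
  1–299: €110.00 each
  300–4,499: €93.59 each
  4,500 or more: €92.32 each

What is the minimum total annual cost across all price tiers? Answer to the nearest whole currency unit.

TC* ≈ €3,375,463

Holding cost per unit per year at price C is H = 0.28·C.
Candidates are each tier's EOQ (if it falls in that tier) and each price-break quantity.
EOQ at €110.00 = 162.6 (feasible in tier 1): TC = 36,010×€110.00 + (36,010/162.6)×11.3 + (162.6/2)×0.28×€110.00 = €3,966,106.58.
EOQ at €93.59 = 176.2 < 300, so use break Q=300: TC = 36,010×€93.59 + (36,010/300.0)×11.3 + (300.0/2)×0.28×€93.59 = €3,375,463.06.
EOQ at €92.32 = 177.4 < 4500, so use break Q=4500: TC = 36,010×€92.32 + (36,010/4500.0)×11.3 + (4500.0/2)×0.28×€92.32 = €3,382,695.23.
Lowest total cost among the candidates is at Q = 300.0.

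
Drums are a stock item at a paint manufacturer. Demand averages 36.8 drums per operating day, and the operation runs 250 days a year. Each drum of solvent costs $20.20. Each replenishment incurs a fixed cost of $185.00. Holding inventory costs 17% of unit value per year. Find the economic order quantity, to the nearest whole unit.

Q* ≈ 996 drums

Annual demand D = 36.8 × 250 = 9,200.
Holding cost H = 0.17 × $20.20 = $3.4340 per unit per year.
EOQ = √(2DS / H) = √(2 × 9,200 × 185 / 3.434).
= √(3,404,000 / 3.434) = √991,263.8323 ≈ 995.622.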